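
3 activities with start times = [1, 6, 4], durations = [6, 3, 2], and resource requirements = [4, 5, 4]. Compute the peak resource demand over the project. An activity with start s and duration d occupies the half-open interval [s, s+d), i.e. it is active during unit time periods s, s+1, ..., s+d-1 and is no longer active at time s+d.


Each activity i is active on [start_i, start_i + duration_i).
Compute total resource usage per time slot:
  t=0: active resources = [], total = 0
  t=1: active resources = [4], total = 4
  t=2: active resources = [4], total = 4
  t=3: active resources = [4], total = 4
  t=4: active resources = [4, 4], total = 8
  t=5: active resources = [4, 4], total = 8
  t=6: active resources = [4, 5], total = 9
  t=7: active resources = [5], total = 5
  t=8: active resources = [5], total = 5
Peak resource demand = 9

9


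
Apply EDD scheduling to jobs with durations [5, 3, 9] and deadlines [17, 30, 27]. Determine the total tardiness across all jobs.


Sort by due date (EDD order): [(5, 17), (9, 27), (3, 30)]
Compute completion times and tardiness:
  Job 1: p=5, d=17, C=5, tardiness=max(0,5-17)=0
  Job 2: p=9, d=27, C=14, tardiness=max(0,14-27)=0
  Job 3: p=3, d=30, C=17, tardiness=max(0,17-30)=0
Total tardiness = 0

0


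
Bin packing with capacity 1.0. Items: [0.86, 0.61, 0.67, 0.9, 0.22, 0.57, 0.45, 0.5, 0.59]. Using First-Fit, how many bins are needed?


Place items sequentially using First-Fit:
  Item 0.86 -> new Bin 1
  Item 0.61 -> new Bin 2
  Item 0.67 -> new Bin 3
  Item 0.9 -> new Bin 4
  Item 0.22 -> Bin 2 (now 0.83)
  Item 0.57 -> new Bin 5
  Item 0.45 -> new Bin 6
  Item 0.5 -> Bin 6 (now 0.95)
  Item 0.59 -> new Bin 7
Total bins used = 7

7


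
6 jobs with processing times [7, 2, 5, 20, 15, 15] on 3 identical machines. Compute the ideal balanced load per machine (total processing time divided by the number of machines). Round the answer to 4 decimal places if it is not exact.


Total processing time = 7 + 2 + 5 + 20 + 15 + 15 = 64
Number of machines = 3
Ideal balanced load = 64 / 3 = 21.3333

21.3333


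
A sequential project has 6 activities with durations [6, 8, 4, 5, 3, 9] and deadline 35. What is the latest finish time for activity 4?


LF(activity 4) = deadline - sum of successor durations
Successors: activities 5 through 6 with durations [3, 9]
Sum of successor durations = 12
LF = 35 - 12 = 23

23


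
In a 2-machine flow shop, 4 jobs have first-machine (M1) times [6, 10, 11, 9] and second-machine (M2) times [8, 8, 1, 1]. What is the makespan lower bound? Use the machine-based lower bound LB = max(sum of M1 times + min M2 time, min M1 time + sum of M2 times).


LB1 = sum(M1 times) + min(M2 times) = 36 + 1 = 37
LB2 = min(M1 times) + sum(M2 times) = 6 + 18 = 24
Lower bound = max(LB1, LB2) = max(37, 24) = 37

37


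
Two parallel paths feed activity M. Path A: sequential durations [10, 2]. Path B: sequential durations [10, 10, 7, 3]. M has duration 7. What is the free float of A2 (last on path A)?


ES(A2) = sum of predecessors on chain A = 10
EF(A2) = ES + duration = 10 + 2 = 12
Successor of A2 is M. ES(M) = max(sum(A), sum(B)) = max(12, 30) = 30
Free float = ES(successor) - EF(current) = 30 - 12 = 18

18


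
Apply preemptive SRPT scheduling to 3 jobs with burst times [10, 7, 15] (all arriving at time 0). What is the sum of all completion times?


Since all jobs arrive at t=0, SRPT equals SPT ordering.
SPT order: [7, 10, 15]
Completion times:
  Job 1: p=7, C=7
  Job 2: p=10, C=17
  Job 3: p=15, C=32
Total completion time = 7 + 17 + 32 = 56

56


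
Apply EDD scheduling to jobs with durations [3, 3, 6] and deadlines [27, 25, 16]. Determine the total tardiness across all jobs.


Sort by due date (EDD order): [(6, 16), (3, 25), (3, 27)]
Compute completion times and tardiness:
  Job 1: p=6, d=16, C=6, tardiness=max(0,6-16)=0
  Job 2: p=3, d=25, C=9, tardiness=max(0,9-25)=0
  Job 3: p=3, d=27, C=12, tardiness=max(0,12-27)=0
Total tardiness = 0

0


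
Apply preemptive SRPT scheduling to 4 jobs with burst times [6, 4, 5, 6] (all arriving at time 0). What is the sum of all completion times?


Since all jobs arrive at t=0, SRPT equals SPT ordering.
SPT order: [4, 5, 6, 6]
Completion times:
  Job 1: p=4, C=4
  Job 2: p=5, C=9
  Job 3: p=6, C=15
  Job 4: p=6, C=21
Total completion time = 4 + 9 + 15 + 21 = 49

49


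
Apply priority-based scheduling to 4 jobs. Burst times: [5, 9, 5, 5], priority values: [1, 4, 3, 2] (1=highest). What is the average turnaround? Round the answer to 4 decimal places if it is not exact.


Sort by priority (ascending = highest first):
Order: [(1, 5), (2, 5), (3, 5), (4, 9)]
Completion times:
  Priority 1, burst=5, C=5
  Priority 2, burst=5, C=10
  Priority 3, burst=5, C=15
  Priority 4, burst=9, C=24
Average turnaround = 54/4 = 13.5

13.5


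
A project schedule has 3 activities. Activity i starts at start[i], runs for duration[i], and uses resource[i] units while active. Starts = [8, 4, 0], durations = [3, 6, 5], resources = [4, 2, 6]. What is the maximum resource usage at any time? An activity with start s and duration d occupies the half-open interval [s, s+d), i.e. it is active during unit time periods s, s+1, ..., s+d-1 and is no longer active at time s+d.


Each activity i is active on [start_i, start_i + duration_i).
Compute total resource usage per time slot:
  t=0: active resources = [6], total = 6
  t=1: active resources = [6], total = 6
  t=2: active resources = [6], total = 6
  t=3: active resources = [6], total = 6
  t=4: active resources = [2, 6], total = 8
  t=5: active resources = [2], total = 2
  t=6: active resources = [2], total = 2
  t=7: active resources = [2], total = 2
  t=8: active resources = [4, 2], total = 6
  t=9: active resources = [4, 2], total = 6
  t=10: active resources = [4], total = 4
Peak resource demand = 8

8


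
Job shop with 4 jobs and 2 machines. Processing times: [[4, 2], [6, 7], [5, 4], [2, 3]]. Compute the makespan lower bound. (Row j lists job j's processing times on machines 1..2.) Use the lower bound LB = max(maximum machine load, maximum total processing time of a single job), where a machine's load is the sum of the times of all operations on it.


Machine loads:
  Machine 1: 4 + 6 + 5 + 2 = 17
  Machine 2: 2 + 7 + 4 + 3 = 16
Max machine load = 17
Job totals:
  Job 1: 6
  Job 2: 13
  Job 3: 9
  Job 4: 5
Max job total = 13
Lower bound = max(17, 13) = 17

17


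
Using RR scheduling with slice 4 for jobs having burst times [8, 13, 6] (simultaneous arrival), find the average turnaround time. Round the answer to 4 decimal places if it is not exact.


Time quantum = 4
Execution trace:
  J1 runs 4 units, time = 4
  J2 runs 4 units, time = 8
  J3 runs 4 units, time = 12
  J1 runs 4 units, time = 16
  J2 runs 4 units, time = 20
  J3 runs 2 units, time = 22
  J2 runs 4 units, time = 26
  J2 runs 1 units, time = 27
Finish times: [16, 27, 22]
Average turnaround = 65/3 = 21.6667

21.6667


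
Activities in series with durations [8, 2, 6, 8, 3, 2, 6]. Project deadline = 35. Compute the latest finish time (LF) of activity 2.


LF(activity 2) = deadline - sum of successor durations
Successors: activities 3 through 7 with durations [6, 8, 3, 2, 6]
Sum of successor durations = 25
LF = 35 - 25 = 10

10


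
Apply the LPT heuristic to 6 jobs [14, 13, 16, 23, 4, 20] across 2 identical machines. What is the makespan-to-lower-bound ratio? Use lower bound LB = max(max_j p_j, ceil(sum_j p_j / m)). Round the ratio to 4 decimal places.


LPT order: [23, 20, 16, 14, 13, 4]
Machine loads after assignment: [41, 49]
LPT makespan = 49
Lower bound = max(max_job, ceil(total/2)) = max(23, 45) = 45
Ratio = 49 / 45 = 1.0889

1.0889


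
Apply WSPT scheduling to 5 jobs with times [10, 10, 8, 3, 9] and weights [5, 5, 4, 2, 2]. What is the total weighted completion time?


Compute p/w ratios and sort ascending (WSPT): [(3, 2), (10, 5), (10, 5), (8, 4), (9, 2)]
Compute weighted completion times:
  Job (p=3,w=2): C=3, w*C=2*3=6
  Job (p=10,w=5): C=13, w*C=5*13=65
  Job (p=10,w=5): C=23, w*C=5*23=115
  Job (p=8,w=4): C=31, w*C=4*31=124
  Job (p=9,w=2): C=40, w*C=2*40=80
Total weighted completion time = 390

390


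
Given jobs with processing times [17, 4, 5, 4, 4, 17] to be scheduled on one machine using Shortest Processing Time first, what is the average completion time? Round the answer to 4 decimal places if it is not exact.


Sort jobs by processing time (SPT order): [4, 4, 4, 5, 17, 17]
Compute completion times sequentially:
  Job 1: processing = 4, completes at 4
  Job 2: processing = 4, completes at 8
  Job 3: processing = 4, completes at 12
  Job 4: processing = 5, completes at 17
  Job 5: processing = 17, completes at 34
  Job 6: processing = 17, completes at 51
Sum of completion times = 126
Average completion time = 126/6 = 21.0

21.0


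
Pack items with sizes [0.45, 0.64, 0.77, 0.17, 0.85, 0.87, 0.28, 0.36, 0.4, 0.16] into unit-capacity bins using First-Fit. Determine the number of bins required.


Place items sequentially using First-Fit:
  Item 0.45 -> new Bin 1
  Item 0.64 -> new Bin 2
  Item 0.77 -> new Bin 3
  Item 0.17 -> Bin 1 (now 0.62)
  Item 0.85 -> new Bin 4
  Item 0.87 -> new Bin 5
  Item 0.28 -> Bin 1 (now 0.9)
  Item 0.36 -> Bin 2 (now 1.0)
  Item 0.4 -> new Bin 6
  Item 0.16 -> Bin 3 (now 0.93)
Total bins used = 6

6


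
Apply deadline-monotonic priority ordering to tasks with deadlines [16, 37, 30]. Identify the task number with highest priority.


Sort tasks by relative deadline (ascending):
  Task 1: deadline = 16
  Task 3: deadline = 30
  Task 2: deadline = 37
Priority order (highest first): [1, 3, 2]
Highest priority task = 1

1


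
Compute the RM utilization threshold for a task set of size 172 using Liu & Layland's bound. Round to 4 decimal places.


Compute 2^(1/172) = 1.0040380565
Subtract 1: 1.0040380565 - 1 = 0.0040380565
Multiply by n: 172 * 0.0040380565 = 0.6945457180
Round to 4 dp: 0.6945

0.6945


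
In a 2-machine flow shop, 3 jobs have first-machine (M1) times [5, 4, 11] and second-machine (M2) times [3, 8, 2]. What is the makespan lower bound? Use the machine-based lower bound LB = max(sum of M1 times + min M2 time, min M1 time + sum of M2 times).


LB1 = sum(M1 times) + min(M2 times) = 20 + 2 = 22
LB2 = min(M1 times) + sum(M2 times) = 4 + 13 = 17
Lower bound = max(LB1, LB2) = max(22, 17) = 22

22


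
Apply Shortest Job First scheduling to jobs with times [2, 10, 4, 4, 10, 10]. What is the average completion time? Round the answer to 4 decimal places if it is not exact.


SJF order (ascending): [2, 4, 4, 10, 10, 10]
Completion times:
  Job 1: burst=2, C=2
  Job 2: burst=4, C=6
  Job 3: burst=4, C=10
  Job 4: burst=10, C=20
  Job 5: burst=10, C=30
  Job 6: burst=10, C=40
Average completion = 108/6 = 18.0

18.0


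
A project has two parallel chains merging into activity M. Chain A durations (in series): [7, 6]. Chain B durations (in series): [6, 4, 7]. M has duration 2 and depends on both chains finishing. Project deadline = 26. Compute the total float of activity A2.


Forward pass: ES(A2) = sum of predecessors on chain A = 7
EF = ES + duration = 7 + 6 = 13
Backward pass: LF(M) = deadline = 26; LS(M) = 26 - 2 = 24
LF(A2) = LS(M) - sum(successors on chain A) = 24 - 0 = 24
LS = LF - duration = 24 - 6 = 18
Total float = LS - ES = 18 - 7 = 11

11


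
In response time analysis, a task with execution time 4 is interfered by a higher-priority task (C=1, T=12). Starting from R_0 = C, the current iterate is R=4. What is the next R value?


R_next = C + ceil(R_prev / T_hp) * C_hp
ceil(4 / 12) = ceil(0.3333) = 1
Interference = 1 * 1 = 1
R_next = 4 + 1 = 5

5


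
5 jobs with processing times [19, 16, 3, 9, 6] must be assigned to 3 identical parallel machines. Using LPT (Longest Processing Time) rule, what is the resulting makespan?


Sort jobs in decreasing order (LPT): [19, 16, 9, 6, 3]
Assign each job to the least loaded machine:
  Machine 1: jobs [19], load = 19
  Machine 2: jobs [16], load = 16
  Machine 3: jobs [9, 6, 3], load = 18
Makespan = max load = 19

19


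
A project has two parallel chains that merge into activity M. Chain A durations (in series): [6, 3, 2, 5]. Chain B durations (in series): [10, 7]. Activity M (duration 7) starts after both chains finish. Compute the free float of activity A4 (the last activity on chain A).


ES(A4) = sum of predecessors on chain A = 11
EF(A4) = ES + duration = 11 + 5 = 16
Successor of A4 is M. ES(M) = max(sum(A), sum(B)) = max(16, 17) = 17
Free float = ES(successor) - EF(current) = 17 - 16 = 1

1


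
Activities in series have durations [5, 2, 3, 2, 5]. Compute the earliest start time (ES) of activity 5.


Activity 5 starts after activities 1 through 4 complete.
Predecessor durations: [5, 2, 3, 2]
ES = 5 + 2 + 3 + 2 = 12

12


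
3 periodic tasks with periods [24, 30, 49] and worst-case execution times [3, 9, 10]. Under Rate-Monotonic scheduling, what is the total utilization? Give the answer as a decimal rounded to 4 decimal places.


Compute individual utilizations (exact fractions):
  Task 1: C/T = 3/24 = 1/8 (approx. 0.125)
  Task 2: C/T = 9/30 = 3/10 (approx. 0.3)
  Task 3: C/T = 10/49 (approx. 0.2041)
Total utilization U = 1/8 + 3/10 + 10/49 = 1233/1960
Rounded to 4 decimal places: U = 0.6291
RM (Liu & Layland) bound for 3 tasks = 0.779763; compare with U = 1233/1960 (approx. 0.629082)
U <= bound, so schedulable by RM sufficient condition.

0.6291


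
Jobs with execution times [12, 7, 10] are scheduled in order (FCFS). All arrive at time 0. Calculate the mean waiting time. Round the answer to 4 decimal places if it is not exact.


FCFS order (as given): [12, 7, 10]
Waiting times:
  Job 1: wait = 0
  Job 2: wait = 12
  Job 3: wait = 19
Sum of waiting times = 31
Average waiting time = 31/3 = 10.3333

10.3333


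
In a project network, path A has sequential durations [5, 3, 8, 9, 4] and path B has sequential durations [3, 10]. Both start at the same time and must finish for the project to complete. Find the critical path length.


Path A total = 5 + 3 + 8 + 9 + 4 = 29
Path B total = 3 + 10 = 13
Critical path = longest path = max(29, 13) = 29

29


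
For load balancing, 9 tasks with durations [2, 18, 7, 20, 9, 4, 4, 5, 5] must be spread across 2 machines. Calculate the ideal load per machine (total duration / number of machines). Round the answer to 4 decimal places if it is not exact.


Total processing time = 2 + 18 + 7 + 20 + 9 + 4 + 4 + 5 + 5 = 74
Number of machines = 2
Ideal balanced load = 74 / 2 = 37.0

37.0


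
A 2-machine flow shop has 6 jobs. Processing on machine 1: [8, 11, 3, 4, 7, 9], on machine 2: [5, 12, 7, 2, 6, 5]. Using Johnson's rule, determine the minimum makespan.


Apply Johnson's rule:
  Group 1 (a <= b): [(3, 3, 7), (2, 11, 12)]
  Group 2 (a > b): [(5, 7, 6), (1, 8, 5), (6, 9, 5), (4, 4, 2)]
Optimal job order: [3, 2, 5, 1, 6, 4]
Schedule:
  Job 3: M1 done at 3, M2 done at 10
  Job 2: M1 done at 14, M2 done at 26
  Job 5: M1 done at 21, M2 done at 32
  Job 1: M1 done at 29, M2 done at 37
  Job 6: M1 done at 38, M2 done at 43
  Job 4: M1 done at 42, M2 done at 45
Makespan = 45

45


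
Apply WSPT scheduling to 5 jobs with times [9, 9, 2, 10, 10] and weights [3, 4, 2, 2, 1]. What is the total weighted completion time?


Compute p/w ratios and sort ascending (WSPT): [(2, 2), (9, 4), (9, 3), (10, 2), (10, 1)]
Compute weighted completion times:
  Job (p=2,w=2): C=2, w*C=2*2=4
  Job (p=9,w=4): C=11, w*C=4*11=44
  Job (p=9,w=3): C=20, w*C=3*20=60
  Job (p=10,w=2): C=30, w*C=2*30=60
  Job (p=10,w=1): C=40, w*C=1*40=40
Total weighted completion time = 208

208


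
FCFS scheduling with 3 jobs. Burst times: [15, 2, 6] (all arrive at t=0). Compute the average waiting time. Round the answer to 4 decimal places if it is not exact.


FCFS order (as given): [15, 2, 6]
Waiting times:
  Job 1: wait = 0
  Job 2: wait = 15
  Job 3: wait = 17
Sum of waiting times = 32
Average waiting time = 32/3 = 10.6667

10.6667


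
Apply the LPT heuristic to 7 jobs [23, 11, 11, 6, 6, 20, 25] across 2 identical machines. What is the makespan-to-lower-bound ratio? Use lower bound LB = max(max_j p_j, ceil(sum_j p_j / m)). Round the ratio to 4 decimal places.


LPT order: [25, 23, 20, 11, 11, 6, 6]
Machine loads after assignment: [53, 49]
LPT makespan = 53
Lower bound = max(max_job, ceil(total/2)) = max(25, 51) = 51
Ratio = 53 / 51 = 1.0392

1.0392


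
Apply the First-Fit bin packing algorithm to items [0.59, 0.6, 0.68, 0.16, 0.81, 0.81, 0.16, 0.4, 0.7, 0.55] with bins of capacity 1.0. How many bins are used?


Place items sequentially using First-Fit:
  Item 0.59 -> new Bin 1
  Item 0.6 -> new Bin 2
  Item 0.68 -> new Bin 3
  Item 0.16 -> Bin 1 (now 0.75)
  Item 0.81 -> new Bin 4
  Item 0.81 -> new Bin 5
  Item 0.16 -> Bin 1 (now 0.91)
  Item 0.4 -> Bin 2 (now 1.0)
  Item 0.7 -> new Bin 6
  Item 0.55 -> new Bin 7
Total bins used = 7

7


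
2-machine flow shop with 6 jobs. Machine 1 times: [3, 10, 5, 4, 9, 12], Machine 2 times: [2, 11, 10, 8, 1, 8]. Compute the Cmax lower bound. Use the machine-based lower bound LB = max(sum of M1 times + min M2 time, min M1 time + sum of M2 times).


LB1 = sum(M1 times) + min(M2 times) = 43 + 1 = 44
LB2 = min(M1 times) + sum(M2 times) = 3 + 40 = 43
Lower bound = max(LB1, LB2) = max(44, 43) = 44

44


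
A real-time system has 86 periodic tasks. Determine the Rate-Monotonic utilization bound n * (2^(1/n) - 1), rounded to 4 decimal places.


Compute 2^(1/86) = 1.0080924190
Subtract 1: 1.0080924190 - 1 = 0.0080924190
Multiply by n: 86 * 0.0080924190 = 0.6959480340
Round to 4 dp: 0.6959

0.6959


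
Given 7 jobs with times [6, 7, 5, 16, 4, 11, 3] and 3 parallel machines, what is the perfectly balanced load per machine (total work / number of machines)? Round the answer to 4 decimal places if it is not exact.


Total processing time = 6 + 7 + 5 + 16 + 4 + 11 + 3 = 52
Number of machines = 3
Ideal balanced load = 52 / 3 = 17.3333

17.3333


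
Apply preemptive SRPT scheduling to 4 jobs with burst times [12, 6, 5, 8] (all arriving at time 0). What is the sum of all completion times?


Since all jobs arrive at t=0, SRPT equals SPT ordering.
SPT order: [5, 6, 8, 12]
Completion times:
  Job 1: p=5, C=5
  Job 2: p=6, C=11
  Job 3: p=8, C=19
  Job 4: p=12, C=31
Total completion time = 5 + 11 + 19 + 31 = 66

66


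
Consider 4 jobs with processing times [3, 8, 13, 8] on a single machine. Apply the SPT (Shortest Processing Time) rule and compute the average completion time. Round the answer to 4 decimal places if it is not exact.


Sort jobs by processing time (SPT order): [3, 8, 8, 13]
Compute completion times sequentially:
  Job 1: processing = 3, completes at 3
  Job 2: processing = 8, completes at 11
  Job 3: processing = 8, completes at 19
  Job 4: processing = 13, completes at 32
Sum of completion times = 65
Average completion time = 65/4 = 16.25

16.25


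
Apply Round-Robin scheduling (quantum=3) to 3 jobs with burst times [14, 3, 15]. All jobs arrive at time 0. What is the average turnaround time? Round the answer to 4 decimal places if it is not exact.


Time quantum = 3
Execution trace:
  J1 runs 3 units, time = 3
  J2 runs 3 units, time = 6
  J3 runs 3 units, time = 9
  J1 runs 3 units, time = 12
  J3 runs 3 units, time = 15
  J1 runs 3 units, time = 18
  J3 runs 3 units, time = 21
  J1 runs 3 units, time = 24
  J3 runs 3 units, time = 27
  J1 runs 2 units, time = 29
  J3 runs 3 units, time = 32
Finish times: [29, 6, 32]
Average turnaround = 67/3 = 22.3333

22.3333


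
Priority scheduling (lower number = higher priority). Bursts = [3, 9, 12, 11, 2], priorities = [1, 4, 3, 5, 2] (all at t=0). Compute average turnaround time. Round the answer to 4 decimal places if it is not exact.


Sort by priority (ascending = highest first):
Order: [(1, 3), (2, 2), (3, 12), (4, 9), (5, 11)]
Completion times:
  Priority 1, burst=3, C=3
  Priority 2, burst=2, C=5
  Priority 3, burst=12, C=17
  Priority 4, burst=9, C=26
  Priority 5, burst=11, C=37
Average turnaround = 88/5 = 17.6

17.6


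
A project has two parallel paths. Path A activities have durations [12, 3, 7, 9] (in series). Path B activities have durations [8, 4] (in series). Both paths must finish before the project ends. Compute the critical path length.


Path A total = 12 + 3 + 7 + 9 = 31
Path B total = 8 + 4 = 12
Critical path = longest path = max(31, 12) = 31

31


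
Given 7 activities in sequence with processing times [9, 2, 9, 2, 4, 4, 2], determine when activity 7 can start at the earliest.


Activity 7 starts after activities 1 through 6 complete.
Predecessor durations: [9, 2, 9, 2, 4, 4]
ES = 9 + 2 + 9 + 2 + 4 + 4 = 30

30


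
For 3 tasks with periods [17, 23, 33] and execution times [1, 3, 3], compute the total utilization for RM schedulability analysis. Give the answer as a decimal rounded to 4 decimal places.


Compute individual utilizations (exact fractions):
  Task 1: C/T = 1/17 (approx. 0.0588)
  Task 2: C/T = 3/23 (approx. 0.1304)
  Task 3: C/T = 3/33 = 1/11 (approx. 0.0909)
Total utilization U = 1/17 + 3/23 + 1/11 = 1205/4301
Rounded to 4 decimal places: U = 0.2802
RM (Liu & Layland) bound for 3 tasks = 0.779763; compare with U = 1205/4301 (approx. 0.280167)
U <= bound, so schedulable by RM sufficient condition.

0.2802


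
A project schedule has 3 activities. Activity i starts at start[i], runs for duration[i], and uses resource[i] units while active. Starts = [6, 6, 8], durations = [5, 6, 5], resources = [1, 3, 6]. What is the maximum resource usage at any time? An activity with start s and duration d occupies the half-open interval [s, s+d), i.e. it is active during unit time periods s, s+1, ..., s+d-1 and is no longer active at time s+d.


Each activity i is active on [start_i, start_i + duration_i).
Compute total resource usage per time slot:
  t=0: active resources = [], total = 0
  t=1: active resources = [], total = 0
  t=2: active resources = [], total = 0
  t=3: active resources = [], total = 0
  t=4: active resources = [], total = 0
  t=5: active resources = [], total = 0
  t=6: active resources = [1, 3], total = 4
  t=7: active resources = [1, 3], total = 4
  t=8: active resources = [1, 3, 6], total = 10
  t=9: active resources = [1, 3, 6], total = 10
  t=10: active resources = [1, 3, 6], total = 10
  t=11: active resources = [3, 6], total = 9
  t=12: active resources = [6], total = 6
Peak resource demand = 10

10


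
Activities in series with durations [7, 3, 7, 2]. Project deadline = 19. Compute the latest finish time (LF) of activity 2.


LF(activity 2) = deadline - sum of successor durations
Successors: activities 3 through 4 with durations [7, 2]
Sum of successor durations = 9
LF = 19 - 9 = 10

10


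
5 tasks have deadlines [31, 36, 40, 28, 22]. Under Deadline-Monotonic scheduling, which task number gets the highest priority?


Sort tasks by relative deadline (ascending):
  Task 5: deadline = 22
  Task 4: deadline = 28
  Task 1: deadline = 31
  Task 2: deadline = 36
  Task 3: deadline = 40
Priority order (highest first): [5, 4, 1, 2, 3]
Highest priority task = 5

5


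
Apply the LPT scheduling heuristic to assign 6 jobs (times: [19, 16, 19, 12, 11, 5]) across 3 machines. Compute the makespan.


Sort jobs in decreasing order (LPT): [19, 19, 16, 12, 11, 5]
Assign each job to the least loaded machine:
  Machine 1: jobs [19, 11], load = 30
  Machine 2: jobs [19, 5], load = 24
  Machine 3: jobs [16, 12], load = 28
Makespan = max load = 30

30


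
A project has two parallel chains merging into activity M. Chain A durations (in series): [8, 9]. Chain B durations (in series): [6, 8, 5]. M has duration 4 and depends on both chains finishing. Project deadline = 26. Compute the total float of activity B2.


Forward pass: ES(B2) = sum of predecessors on chain B = 6
EF = ES + duration = 6 + 8 = 14
Backward pass: LF(M) = deadline = 26; LS(M) = 26 - 4 = 22
LF(B2) = LS(M) - sum(successors on chain B) = 22 - 5 = 17
LS = LF - duration = 17 - 8 = 9
Total float = LS - ES = 9 - 6 = 3

3


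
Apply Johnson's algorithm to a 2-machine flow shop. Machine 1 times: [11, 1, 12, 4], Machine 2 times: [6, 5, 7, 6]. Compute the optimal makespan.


Apply Johnson's rule:
  Group 1 (a <= b): [(2, 1, 5), (4, 4, 6)]
  Group 2 (a > b): [(3, 12, 7), (1, 11, 6)]
Optimal job order: [2, 4, 3, 1]
Schedule:
  Job 2: M1 done at 1, M2 done at 6
  Job 4: M1 done at 5, M2 done at 12
  Job 3: M1 done at 17, M2 done at 24
  Job 1: M1 done at 28, M2 done at 34
Makespan = 34

34


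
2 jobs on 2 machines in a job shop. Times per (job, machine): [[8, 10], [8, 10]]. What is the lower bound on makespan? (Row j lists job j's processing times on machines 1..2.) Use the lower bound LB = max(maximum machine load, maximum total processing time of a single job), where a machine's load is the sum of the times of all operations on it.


Machine loads:
  Machine 1: 8 + 8 = 16
  Machine 2: 10 + 10 = 20
Max machine load = 20
Job totals:
  Job 1: 18
  Job 2: 18
Max job total = 18
Lower bound = max(20, 18) = 20

20


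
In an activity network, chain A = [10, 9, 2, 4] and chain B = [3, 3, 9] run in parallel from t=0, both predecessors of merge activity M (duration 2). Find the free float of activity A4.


ES(A4) = sum of predecessors on chain A = 21
EF(A4) = ES + duration = 21 + 4 = 25
Successor of A4 is M. ES(M) = max(sum(A), sum(B)) = max(25, 15) = 25
Free float = ES(successor) - EF(current) = 25 - 25 = 0

0


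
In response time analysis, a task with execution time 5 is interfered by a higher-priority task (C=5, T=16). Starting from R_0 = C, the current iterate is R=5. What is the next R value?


R_next = C + ceil(R_prev / T_hp) * C_hp
ceil(5 / 16) = ceil(0.3125) = 1
Interference = 1 * 5 = 5
R_next = 5 + 5 = 10

10


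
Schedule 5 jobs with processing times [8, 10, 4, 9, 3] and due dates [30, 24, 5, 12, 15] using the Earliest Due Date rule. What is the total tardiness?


Sort by due date (EDD order): [(4, 5), (9, 12), (3, 15), (10, 24), (8, 30)]
Compute completion times and tardiness:
  Job 1: p=4, d=5, C=4, tardiness=max(0,4-5)=0
  Job 2: p=9, d=12, C=13, tardiness=max(0,13-12)=1
  Job 3: p=3, d=15, C=16, tardiness=max(0,16-15)=1
  Job 4: p=10, d=24, C=26, tardiness=max(0,26-24)=2
  Job 5: p=8, d=30, C=34, tardiness=max(0,34-30)=4
Total tardiness = 8

8


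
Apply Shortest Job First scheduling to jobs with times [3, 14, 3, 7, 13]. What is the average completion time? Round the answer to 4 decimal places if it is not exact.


SJF order (ascending): [3, 3, 7, 13, 14]
Completion times:
  Job 1: burst=3, C=3
  Job 2: burst=3, C=6
  Job 3: burst=7, C=13
  Job 4: burst=13, C=26
  Job 5: burst=14, C=40
Average completion = 88/5 = 17.6

17.6


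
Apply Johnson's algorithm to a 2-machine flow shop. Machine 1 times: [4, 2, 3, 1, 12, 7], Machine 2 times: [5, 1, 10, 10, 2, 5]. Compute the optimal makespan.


Apply Johnson's rule:
  Group 1 (a <= b): [(4, 1, 10), (3, 3, 10), (1, 4, 5)]
  Group 2 (a > b): [(6, 7, 5), (5, 12, 2), (2, 2, 1)]
Optimal job order: [4, 3, 1, 6, 5, 2]
Schedule:
  Job 4: M1 done at 1, M2 done at 11
  Job 3: M1 done at 4, M2 done at 21
  Job 1: M1 done at 8, M2 done at 26
  Job 6: M1 done at 15, M2 done at 31
  Job 5: M1 done at 27, M2 done at 33
  Job 2: M1 done at 29, M2 done at 34
Makespan = 34

34


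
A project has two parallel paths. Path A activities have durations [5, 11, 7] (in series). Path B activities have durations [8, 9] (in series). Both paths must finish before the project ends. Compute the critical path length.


Path A total = 5 + 11 + 7 = 23
Path B total = 8 + 9 = 17
Critical path = longest path = max(23, 17) = 23

23


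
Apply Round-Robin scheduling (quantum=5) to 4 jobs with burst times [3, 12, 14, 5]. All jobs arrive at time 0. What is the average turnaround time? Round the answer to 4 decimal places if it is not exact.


Time quantum = 5
Execution trace:
  J1 runs 3 units, time = 3
  J2 runs 5 units, time = 8
  J3 runs 5 units, time = 13
  J4 runs 5 units, time = 18
  J2 runs 5 units, time = 23
  J3 runs 5 units, time = 28
  J2 runs 2 units, time = 30
  J3 runs 4 units, time = 34
Finish times: [3, 30, 34, 18]
Average turnaround = 85/4 = 21.25

21.25


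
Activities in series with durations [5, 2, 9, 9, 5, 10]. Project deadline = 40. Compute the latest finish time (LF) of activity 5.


LF(activity 5) = deadline - sum of successor durations
Successors: activities 6 through 6 with durations [10]
Sum of successor durations = 10
LF = 40 - 10 = 30

30


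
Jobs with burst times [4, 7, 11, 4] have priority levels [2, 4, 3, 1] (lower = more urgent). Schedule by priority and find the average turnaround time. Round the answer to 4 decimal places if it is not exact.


Sort by priority (ascending = highest first):
Order: [(1, 4), (2, 4), (3, 11), (4, 7)]
Completion times:
  Priority 1, burst=4, C=4
  Priority 2, burst=4, C=8
  Priority 3, burst=11, C=19
  Priority 4, burst=7, C=26
Average turnaround = 57/4 = 14.25

14.25


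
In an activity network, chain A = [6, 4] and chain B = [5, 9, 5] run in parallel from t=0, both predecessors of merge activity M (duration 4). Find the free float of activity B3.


ES(B3) = sum of predecessors on chain B = 14
EF(B3) = ES + duration = 14 + 5 = 19
Successor of B3 is M. ES(M) = max(sum(A), sum(B)) = max(10, 19) = 19
Free float = ES(successor) - EF(current) = 19 - 19 = 0

0


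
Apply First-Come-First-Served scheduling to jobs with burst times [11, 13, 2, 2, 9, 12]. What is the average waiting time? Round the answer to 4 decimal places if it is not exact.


FCFS order (as given): [11, 13, 2, 2, 9, 12]
Waiting times:
  Job 1: wait = 0
  Job 2: wait = 11
  Job 3: wait = 24
  Job 4: wait = 26
  Job 5: wait = 28
  Job 6: wait = 37
Sum of waiting times = 126
Average waiting time = 126/6 = 21.0

21.0


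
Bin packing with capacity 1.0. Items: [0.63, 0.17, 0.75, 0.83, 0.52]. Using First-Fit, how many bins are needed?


Place items sequentially using First-Fit:
  Item 0.63 -> new Bin 1
  Item 0.17 -> Bin 1 (now 0.8)
  Item 0.75 -> new Bin 2
  Item 0.83 -> new Bin 3
  Item 0.52 -> new Bin 4
Total bins used = 4

4


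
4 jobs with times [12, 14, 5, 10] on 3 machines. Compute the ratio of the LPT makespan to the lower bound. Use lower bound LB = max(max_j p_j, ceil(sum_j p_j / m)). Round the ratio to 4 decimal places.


LPT order: [14, 12, 10, 5]
Machine loads after assignment: [14, 12, 15]
LPT makespan = 15
Lower bound = max(max_job, ceil(total/3)) = max(14, 14) = 14
Ratio = 15 / 14 = 1.0714

1.0714


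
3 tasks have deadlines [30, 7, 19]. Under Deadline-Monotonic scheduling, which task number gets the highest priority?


Sort tasks by relative deadline (ascending):
  Task 2: deadline = 7
  Task 3: deadline = 19
  Task 1: deadline = 30
Priority order (highest first): [2, 3, 1]
Highest priority task = 2

2


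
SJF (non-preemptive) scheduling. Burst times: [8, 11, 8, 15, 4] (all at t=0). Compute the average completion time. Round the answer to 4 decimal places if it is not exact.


SJF order (ascending): [4, 8, 8, 11, 15]
Completion times:
  Job 1: burst=4, C=4
  Job 2: burst=8, C=12
  Job 3: burst=8, C=20
  Job 4: burst=11, C=31
  Job 5: burst=15, C=46
Average completion = 113/5 = 22.6

22.6


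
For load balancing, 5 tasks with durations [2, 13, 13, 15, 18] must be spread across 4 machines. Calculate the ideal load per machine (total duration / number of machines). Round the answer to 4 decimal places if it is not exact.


Total processing time = 2 + 13 + 13 + 15 + 18 = 61
Number of machines = 4
Ideal balanced load = 61 / 4 = 15.25

15.25


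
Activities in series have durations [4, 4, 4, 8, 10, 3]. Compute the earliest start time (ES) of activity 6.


Activity 6 starts after activities 1 through 5 complete.
Predecessor durations: [4, 4, 4, 8, 10]
ES = 4 + 4 + 4 + 8 + 10 = 30

30


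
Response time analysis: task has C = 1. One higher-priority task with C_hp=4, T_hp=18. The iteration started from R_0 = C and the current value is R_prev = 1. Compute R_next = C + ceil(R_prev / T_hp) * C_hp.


R_next = C + ceil(R_prev / T_hp) * C_hp
ceil(1 / 18) = ceil(0.0556) = 1
Interference = 1 * 4 = 4
R_next = 1 + 4 = 5

5


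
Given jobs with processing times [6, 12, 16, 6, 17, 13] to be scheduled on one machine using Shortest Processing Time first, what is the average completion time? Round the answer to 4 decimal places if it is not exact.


Sort jobs by processing time (SPT order): [6, 6, 12, 13, 16, 17]
Compute completion times sequentially:
  Job 1: processing = 6, completes at 6
  Job 2: processing = 6, completes at 12
  Job 3: processing = 12, completes at 24
  Job 4: processing = 13, completes at 37
  Job 5: processing = 16, completes at 53
  Job 6: processing = 17, completes at 70
Sum of completion times = 202
Average completion time = 202/6 = 33.6667

33.6667


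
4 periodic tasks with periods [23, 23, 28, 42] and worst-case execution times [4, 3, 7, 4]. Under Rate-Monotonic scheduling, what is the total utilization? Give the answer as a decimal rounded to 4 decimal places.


Compute individual utilizations (exact fractions):
  Task 1: C/T = 4/23 (approx. 0.1739)
  Task 2: C/T = 3/23 (approx. 0.1304)
  Task 3: C/T = 7/28 = 1/4 (approx. 0.25)
  Task 4: C/T = 4/42 = 2/21 (approx. 0.0952)
Total utilization U = 4/23 + 3/23 + 1/4 + 2/21 = 1255/1932
Rounded to 4 decimal places: U = 0.6496
RM (Liu & Layland) bound for 4 tasks = 0.756828; compare with U = 1255/1932 (approx. 0.649586)
U <= bound, so schedulable by RM sufficient condition.

0.6496


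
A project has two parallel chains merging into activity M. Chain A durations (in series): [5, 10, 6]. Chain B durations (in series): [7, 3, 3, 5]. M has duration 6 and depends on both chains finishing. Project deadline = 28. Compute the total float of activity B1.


Forward pass: ES(B1) = sum of predecessors on chain B = 0
EF = ES + duration = 0 + 7 = 7
Backward pass: LF(M) = deadline = 28; LS(M) = 28 - 6 = 22
LF(B1) = LS(M) - sum(successors on chain B) = 22 - 11 = 11
LS = LF - duration = 11 - 7 = 4
Total float = LS - ES = 4 - 0 = 4

4


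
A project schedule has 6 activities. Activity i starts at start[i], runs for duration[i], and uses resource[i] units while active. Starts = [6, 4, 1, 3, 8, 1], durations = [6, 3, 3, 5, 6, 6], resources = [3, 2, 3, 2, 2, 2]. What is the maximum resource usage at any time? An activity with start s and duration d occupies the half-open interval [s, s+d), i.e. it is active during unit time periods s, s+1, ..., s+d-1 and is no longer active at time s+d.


Each activity i is active on [start_i, start_i + duration_i).
Compute total resource usage per time slot:
  t=0: active resources = [], total = 0
  t=1: active resources = [3, 2], total = 5
  t=2: active resources = [3, 2], total = 5
  t=3: active resources = [3, 2, 2], total = 7
  t=4: active resources = [2, 2, 2], total = 6
  t=5: active resources = [2, 2, 2], total = 6
  t=6: active resources = [3, 2, 2, 2], total = 9
  t=7: active resources = [3, 2], total = 5
  t=8: active resources = [3, 2], total = 5
  t=9: active resources = [3, 2], total = 5
  t=10: active resources = [3, 2], total = 5
  t=11: active resources = [3, 2], total = 5
  t=12: active resources = [2], total = 2
  t=13: active resources = [2], total = 2
Peak resource demand = 9

9


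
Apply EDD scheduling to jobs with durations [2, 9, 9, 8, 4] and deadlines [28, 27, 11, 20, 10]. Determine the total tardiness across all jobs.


Sort by due date (EDD order): [(4, 10), (9, 11), (8, 20), (9, 27), (2, 28)]
Compute completion times and tardiness:
  Job 1: p=4, d=10, C=4, tardiness=max(0,4-10)=0
  Job 2: p=9, d=11, C=13, tardiness=max(0,13-11)=2
  Job 3: p=8, d=20, C=21, tardiness=max(0,21-20)=1
  Job 4: p=9, d=27, C=30, tardiness=max(0,30-27)=3
  Job 5: p=2, d=28, C=32, tardiness=max(0,32-28)=4
Total tardiness = 10

10


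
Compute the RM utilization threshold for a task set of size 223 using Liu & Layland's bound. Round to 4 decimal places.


Compute 2^(1/223) = 1.0031131190
Subtract 1: 1.0031131190 - 1 = 0.0031131190
Multiply by n: 223 * 0.0031131190 = 0.6942255370
Round to 4 dp: 0.6942

0.6942


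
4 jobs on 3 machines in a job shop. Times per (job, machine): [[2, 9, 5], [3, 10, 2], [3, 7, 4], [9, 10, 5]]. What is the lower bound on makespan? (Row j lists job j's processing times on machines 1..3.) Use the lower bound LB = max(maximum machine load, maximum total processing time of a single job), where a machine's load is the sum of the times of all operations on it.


Machine loads:
  Machine 1: 2 + 3 + 3 + 9 = 17
  Machine 2: 9 + 10 + 7 + 10 = 36
  Machine 3: 5 + 2 + 4 + 5 = 16
Max machine load = 36
Job totals:
  Job 1: 16
  Job 2: 15
  Job 3: 14
  Job 4: 24
Max job total = 24
Lower bound = max(36, 24) = 36

36


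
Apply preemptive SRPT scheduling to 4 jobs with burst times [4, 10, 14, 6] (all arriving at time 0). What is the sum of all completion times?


Since all jobs arrive at t=0, SRPT equals SPT ordering.
SPT order: [4, 6, 10, 14]
Completion times:
  Job 1: p=4, C=4
  Job 2: p=6, C=10
  Job 3: p=10, C=20
  Job 4: p=14, C=34
Total completion time = 4 + 10 + 20 + 34 = 68

68


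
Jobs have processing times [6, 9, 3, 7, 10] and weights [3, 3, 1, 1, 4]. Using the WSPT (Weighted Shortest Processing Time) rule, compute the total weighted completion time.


Compute p/w ratios and sort ascending (WSPT): [(6, 3), (10, 4), (9, 3), (3, 1), (7, 1)]
Compute weighted completion times:
  Job (p=6,w=3): C=6, w*C=3*6=18
  Job (p=10,w=4): C=16, w*C=4*16=64
  Job (p=9,w=3): C=25, w*C=3*25=75
  Job (p=3,w=1): C=28, w*C=1*28=28
  Job (p=7,w=1): C=35, w*C=1*35=35
Total weighted completion time = 220

220


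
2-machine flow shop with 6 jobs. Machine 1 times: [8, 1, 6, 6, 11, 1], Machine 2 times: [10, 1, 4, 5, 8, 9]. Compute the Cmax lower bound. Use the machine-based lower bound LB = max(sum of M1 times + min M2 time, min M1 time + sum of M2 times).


LB1 = sum(M1 times) + min(M2 times) = 33 + 1 = 34
LB2 = min(M1 times) + sum(M2 times) = 1 + 37 = 38
Lower bound = max(LB1, LB2) = max(34, 38) = 38

38


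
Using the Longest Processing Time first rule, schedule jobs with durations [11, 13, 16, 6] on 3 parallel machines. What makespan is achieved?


Sort jobs in decreasing order (LPT): [16, 13, 11, 6]
Assign each job to the least loaded machine:
  Machine 1: jobs [16], load = 16
  Machine 2: jobs [13], load = 13
  Machine 3: jobs [11, 6], load = 17
Makespan = max load = 17

17


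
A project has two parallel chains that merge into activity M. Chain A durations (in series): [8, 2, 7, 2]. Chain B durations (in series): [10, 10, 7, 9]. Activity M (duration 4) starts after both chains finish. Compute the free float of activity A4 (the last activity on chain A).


ES(A4) = sum of predecessors on chain A = 17
EF(A4) = ES + duration = 17 + 2 = 19
Successor of A4 is M. ES(M) = max(sum(A), sum(B)) = max(19, 36) = 36
Free float = ES(successor) - EF(current) = 36 - 19 = 17

17


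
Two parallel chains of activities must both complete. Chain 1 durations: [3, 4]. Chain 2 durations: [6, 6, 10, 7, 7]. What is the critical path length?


Path A total = 3 + 4 = 7
Path B total = 6 + 6 + 10 + 7 + 7 = 36
Critical path = longest path = max(7, 36) = 36

36


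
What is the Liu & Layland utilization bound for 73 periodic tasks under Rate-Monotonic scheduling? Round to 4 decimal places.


Compute 2^(1/73) = 1.0095403890
Subtract 1: 1.0095403890 - 1 = 0.0095403890
Multiply by n: 73 * 0.0095403890 = 0.6964483970
Round to 4 dp: 0.6964

0.6964


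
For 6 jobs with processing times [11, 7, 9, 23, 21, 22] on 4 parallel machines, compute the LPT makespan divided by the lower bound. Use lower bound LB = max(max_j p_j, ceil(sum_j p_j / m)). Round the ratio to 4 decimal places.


LPT order: [23, 22, 21, 11, 9, 7]
Machine loads after assignment: [23, 22, 21, 27]
LPT makespan = 27
Lower bound = max(max_job, ceil(total/4)) = max(23, 24) = 24
Ratio = 27 / 24 = 1.125

1.125


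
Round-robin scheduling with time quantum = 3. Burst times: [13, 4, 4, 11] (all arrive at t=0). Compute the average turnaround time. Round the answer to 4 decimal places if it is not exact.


Time quantum = 3
Execution trace:
  J1 runs 3 units, time = 3
  J2 runs 3 units, time = 6
  J3 runs 3 units, time = 9
  J4 runs 3 units, time = 12
  J1 runs 3 units, time = 15
  J2 runs 1 units, time = 16
  J3 runs 1 units, time = 17
  J4 runs 3 units, time = 20
  J1 runs 3 units, time = 23
  J4 runs 3 units, time = 26
  J1 runs 3 units, time = 29
  J4 runs 2 units, time = 31
  J1 runs 1 units, time = 32
Finish times: [32, 16, 17, 31]
Average turnaround = 96/4 = 24.0

24.0
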